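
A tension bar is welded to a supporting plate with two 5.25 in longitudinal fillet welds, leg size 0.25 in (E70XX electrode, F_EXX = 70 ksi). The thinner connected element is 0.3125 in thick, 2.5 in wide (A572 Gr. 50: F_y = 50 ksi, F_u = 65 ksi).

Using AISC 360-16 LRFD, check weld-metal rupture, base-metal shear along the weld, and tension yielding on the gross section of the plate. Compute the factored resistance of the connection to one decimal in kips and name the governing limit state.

Weld metal: throat = 0.707×0.25 = 0.17675 in, L = 2×5.25 = 10.5 in. φR_n = 0.75 × 0.6 × 70 × 0.17675 × 10.5 = 58.5 kips.
Base metal shear (0.3125 in plate): yield φR_n = 1.0×0.6×50×0.3125×10.5 = 98.4 kips; rupture φR_n = 0.75×0.6×65×0.3125×10.5 = 96.0 kips; take 96.0 kips (rupture).
Tension yield (gross): A_g = 2.5×0.3125 = 0.78125 in². φR_n = 0.90 × 50 × 0.78125 = 35.2 kips.
Governing: min(58.5, 96.0, 35.2) = 35.2 kips → gross-section yield.

35.2 kips (gross-section yield governs)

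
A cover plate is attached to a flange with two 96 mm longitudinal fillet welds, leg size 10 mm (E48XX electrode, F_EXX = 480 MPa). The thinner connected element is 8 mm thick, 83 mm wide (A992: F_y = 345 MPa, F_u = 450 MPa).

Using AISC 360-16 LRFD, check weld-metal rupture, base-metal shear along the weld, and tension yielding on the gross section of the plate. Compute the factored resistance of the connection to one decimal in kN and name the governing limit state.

Weld metal: throat = 0.707×10 = 7.07 mm, L = 2×96 = 192 mm. φR_n = 0.75 × 0.6 × 480 × 7.07 × 192 = 293.2 kN.
Base metal shear (8 mm plate): yield φR_n = 1.0×0.6×345×8×192 = 318.0 kN; rupture φR_n = 0.75×0.6×450×8×192 = 311.0 kN; take 311.0 kN (rupture).
Tension yield (gross): A_g = 83×8 = 664 mm². φR_n = 0.90 × 345 × 664 = 206.2 kN.
Governing: min(293.2, 311.0, 206.2) = 206.2 kN → gross-section yield.

206.2 kN (gross-section yield governs)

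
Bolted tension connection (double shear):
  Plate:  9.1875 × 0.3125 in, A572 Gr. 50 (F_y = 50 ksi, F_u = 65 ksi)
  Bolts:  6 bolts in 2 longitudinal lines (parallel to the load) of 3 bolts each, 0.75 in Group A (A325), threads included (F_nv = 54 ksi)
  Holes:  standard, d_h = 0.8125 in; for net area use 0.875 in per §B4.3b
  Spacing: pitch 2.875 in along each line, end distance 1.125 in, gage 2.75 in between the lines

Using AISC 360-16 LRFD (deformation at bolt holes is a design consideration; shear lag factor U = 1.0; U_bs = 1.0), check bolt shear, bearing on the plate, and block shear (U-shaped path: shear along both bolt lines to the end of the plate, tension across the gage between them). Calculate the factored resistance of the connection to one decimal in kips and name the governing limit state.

114.3 kips (block shear governs)

Bolt shear: A_b = π(0.75)²/4 = 0.44179 in². φR_n = 0.75 × 54 × 0.44179 × 6 × 2 = 214.7 kips.
Bearing (0.3125 in plate, F_u = 65 ksi): end bolts L_c = 1.125 − 0.8125/2 = 0.71875, R_n = min(1.2×0.71875×0.3125×65, 2.4×0.75×0.3125×65) = 17.52 kips/bolt; interior L_c = 2.875 − 0.8125 = 2.0625, R_n = 36.563 kips/bolt. φR_n = 0.75 × (2×17.52 + 4×36.563) = 136.0 kips.
Block shear: shear path 2×[1.125+2×2.875] = 2×6.875 in, A_gv = 4.2969, A_nv = 2×(6.875 − 2.5×0.875)×0.3125 = 2.9297 in²; tension across gage: (2.75 − 1×0.875)×0.3125 = 0.58594 in². R_n = min(0.6×65×2.9297, 0.6×50×4.2969) + 1.0×65×0.58594 = min(114.26, 128.91) + 38.086 = 152.35 kips. φR_n = 0.75 × 152.35 = 114.3 kips.
Governing: min(214.7, 136.0, 114.3) = 114.3 kips → block shear.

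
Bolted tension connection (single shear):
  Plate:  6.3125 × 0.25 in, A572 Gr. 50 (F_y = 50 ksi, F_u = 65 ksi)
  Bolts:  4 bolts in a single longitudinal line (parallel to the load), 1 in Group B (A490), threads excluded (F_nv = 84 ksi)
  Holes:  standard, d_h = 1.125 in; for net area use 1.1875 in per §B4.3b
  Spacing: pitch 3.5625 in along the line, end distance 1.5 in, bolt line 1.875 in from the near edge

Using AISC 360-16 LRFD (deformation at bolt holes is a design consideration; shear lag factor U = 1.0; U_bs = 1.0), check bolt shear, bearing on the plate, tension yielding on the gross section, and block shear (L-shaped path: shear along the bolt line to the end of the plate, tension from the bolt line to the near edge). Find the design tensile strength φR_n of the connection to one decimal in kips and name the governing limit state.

71.0 kips (gross-section yield governs)

Bolt shear: A_b = π(1)²/4 = 0.7854 in². φR_n = 0.75 × 84 × 0.7854 × 4 × 1 = 197.9 kips.
Bearing (0.25 in plate, F_u = 65 ksi): end bolts L_c = 1.5 − 1.125/2 = 0.9375, R_n = min(1.2×0.9375×0.25×65, 2.4×1×0.25×65) = 18.281 kips/bolt; interior L_c = 3.5625 − 1.125 = 2.4375, R_n = 39 kips/bolt. φR_n = 0.75 × (1×18.281 + 3×39) = 101.5 kips.
Tension yield (gross): A_g = 6.3125×0.25 = 1.5781 in². φR_n = 0.90 × 50 × 1.5781 = 71.0 kips.
Block shear: shear path 1×[1.5+3×3.5625] = 1×12.1875 in, A_gv = 3.0469, A_nv = 1×(12.1875 − 3.5×1.1875)×0.25 = 2.0078 in²; tension to near edge: (1.875 − 0.5×1.1875)×0.25 = 0.32031 in². R_n = min(0.6×65×2.0078, 0.6×50×3.0469) + 1.0×65×0.32031 = min(78.304, 91.407) + 20.82 = 99.124 kips. φR_n = 0.75 × 99.124 = 74.3 kips.
Governing: min(197.9, 101.5, 71.0, 74.3) = 71.0 kips → gross-section yield.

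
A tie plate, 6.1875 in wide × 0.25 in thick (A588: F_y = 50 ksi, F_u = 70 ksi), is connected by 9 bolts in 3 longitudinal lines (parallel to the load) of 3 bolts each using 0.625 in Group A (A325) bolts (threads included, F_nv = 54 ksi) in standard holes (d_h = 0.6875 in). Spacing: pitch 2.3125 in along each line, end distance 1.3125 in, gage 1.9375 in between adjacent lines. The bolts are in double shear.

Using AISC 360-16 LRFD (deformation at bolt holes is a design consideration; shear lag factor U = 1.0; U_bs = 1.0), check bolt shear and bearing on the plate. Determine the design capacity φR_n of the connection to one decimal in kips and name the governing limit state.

163.9 kips (bearing governs)

Bolt shear: A_b = π(0.625)²/4 = 0.3068 in². φR_n = 0.75 × 54 × 0.3068 × 9 × 2 = 223.7 kips.
Bearing (0.25 in plate, F_u = 70 ksi): end bolts L_c = 1.3125 − 0.6875/2 = 0.96875, R_n = min(1.2×0.96875×0.25×70, 2.4×0.625×0.25×70) = 20.344 kips/bolt; interior L_c = 2.3125 − 0.6875 = 1.625, R_n = 26.25 kips/bolt. φR_n = 0.75 × (3×20.344 + 6×26.25) = 163.9 kips.
Governing: min(223.7, 163.9) = 163.9 kips → bearing.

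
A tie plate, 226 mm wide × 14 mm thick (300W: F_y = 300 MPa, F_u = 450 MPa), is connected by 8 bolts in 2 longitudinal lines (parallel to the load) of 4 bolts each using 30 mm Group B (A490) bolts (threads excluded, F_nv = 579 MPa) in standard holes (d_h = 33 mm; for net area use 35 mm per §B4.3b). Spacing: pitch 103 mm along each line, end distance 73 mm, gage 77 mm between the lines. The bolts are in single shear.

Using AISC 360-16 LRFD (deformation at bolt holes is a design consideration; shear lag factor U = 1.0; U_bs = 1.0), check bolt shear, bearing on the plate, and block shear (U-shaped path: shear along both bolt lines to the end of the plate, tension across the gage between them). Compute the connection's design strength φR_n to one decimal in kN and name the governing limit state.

Bolt shear: A_b = π(30)²/4 = 706.86 mm². φR_n = 0.75 × 579 × 706.86 × 8 × 1 = 2455.6 kN.
Bearing (14 mm plate, F_u = 450 MPa): end bolts L_c = 73 − 33/2 = 56.5, R_n = min(1.2×56.5×14×450, 2.4×30×14×450) = 427.14 kN/bolt; interior L_c = 103 − 33 = 70, R_n = 453.6 kN/bolt. φR_n = 0.75 × (2×427.14 + 6×453.6) = 2681.9 kN.
Block shear: shear path 2×[73+3×103] = 2×382 mm, A_gv = 10696, A_nv = 2×(382 − 3.5×35)×14 = 7266 mm²; tension across gage: (77 − 1×35)×14 = 588 mm². R_n = min(0.6×450×7266, 0.6×300×10696) + 1.0×450×588 = min(1961.8, 1925.3) + 264.6 = 2189.9 kN. φR_n = 0.75 × 2189.9 = 1642.4 kN.
Governing: min(2455.6, 2681.9, 1642.4) = 1642.4 kN → block shear.

1642.4 kN (block shear governs)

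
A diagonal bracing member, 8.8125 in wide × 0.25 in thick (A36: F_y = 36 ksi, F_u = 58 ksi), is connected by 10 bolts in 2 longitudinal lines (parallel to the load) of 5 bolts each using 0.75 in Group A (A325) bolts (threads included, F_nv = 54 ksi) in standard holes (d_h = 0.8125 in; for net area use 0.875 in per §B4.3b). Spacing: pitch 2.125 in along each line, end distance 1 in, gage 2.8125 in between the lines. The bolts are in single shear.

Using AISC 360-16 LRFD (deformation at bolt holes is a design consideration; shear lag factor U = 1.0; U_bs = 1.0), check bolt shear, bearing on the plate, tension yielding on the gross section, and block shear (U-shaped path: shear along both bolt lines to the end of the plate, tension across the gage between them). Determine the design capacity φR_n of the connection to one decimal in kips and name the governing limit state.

Bolt shear: A_b = π(0.75)²/4 = 0.44179 in². φR_n = 0.75 × 54 × 0.44179 × 10 × 1 = 178.9 kips.
Bearing (0.25 in plate, F_u = 58 ksi): end bolts L_c = 1 − 0.8125/2 = 0.59375, R_n = min(1.2×0.59375×0.25×58, 2.4×0.75×0.25×58) = 10.331 kips/bolt; interior L_c = 2.125 − 0.8125 = 1.3125, R_n = 22.838 kips/bolt. φR_n = 0.75 × (2×10.331 + 8×22.838) = 152.5 kips.
Tension yield (gross): A_g = 8.8125×0.25 = 2.2031 in². φR_n = 0.90 × 36 × 2.2031 = 71.4 kips.
Block shear: shear path 2×[1+4×2.125] = 2×9.5 in, A_gv = 4.75, A_nv = 2×(9.5 − 4.5×0.875)×0.25 = 2.7813 in²; tension across gage: (2.8125 − 1×0.875)×0.25 = 0.48438 in². R_n = min(0.6×58×2.7813, 0.6×36×4.75) + 1.0×58×0.48438 = min(96.789, 102.6) + 28.094 = 124.88 kips. φR_n = 0.75 × 124.88 = 93.7 kips.
Governing: min(178.9, 152.5, 71.4, 93.7) = 71.4 kips → gross-section yield.

71.4 kips (gross-section yield governs)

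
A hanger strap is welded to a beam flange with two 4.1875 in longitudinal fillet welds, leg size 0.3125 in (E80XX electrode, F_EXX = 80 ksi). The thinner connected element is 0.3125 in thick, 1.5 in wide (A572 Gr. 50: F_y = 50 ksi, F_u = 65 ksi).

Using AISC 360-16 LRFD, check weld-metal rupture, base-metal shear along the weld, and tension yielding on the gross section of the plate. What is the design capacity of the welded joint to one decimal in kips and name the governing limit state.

21.1 kips (gross-section yield governs)

Weld metal: throat = 0.707×0.3125 = 0.22094 in, L = 2×4.1875 = 8.375 in. φR_n = 0.75 × 0.6 × 80 × 0.22094 × 8.375 = 66.6 kips.
Base metal shear (0.3125 in plate): yield φR_n = 1.0×0.6×50×0.3125×8.375 = 78.5 kips; rupture φR_n = 0.75×0.6×65×0.3125×8.375 = 76.6 kips; take 76.6 kips (rupture).
Tension yield (gross): A_g = 1.5×0.3125 = 0.46875 in². φR_n = 0.90 × 50 × 0.46875 = 21.1 kips.
Governing: min(66.6, 76.6, 21.1) = 21.1 kips → gross-section yield.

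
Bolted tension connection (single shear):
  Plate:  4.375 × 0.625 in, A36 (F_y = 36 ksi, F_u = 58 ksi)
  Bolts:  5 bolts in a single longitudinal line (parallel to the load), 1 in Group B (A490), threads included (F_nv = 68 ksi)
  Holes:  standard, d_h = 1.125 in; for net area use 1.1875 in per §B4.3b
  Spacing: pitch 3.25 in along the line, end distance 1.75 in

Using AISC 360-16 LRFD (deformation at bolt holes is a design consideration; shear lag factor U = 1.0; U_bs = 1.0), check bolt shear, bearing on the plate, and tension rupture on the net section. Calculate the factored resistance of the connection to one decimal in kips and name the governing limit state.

86.7 kips (net-section rupture governs)

Bolt shear: A_b = π(1)²/4 = 0.7854 in². φR_n = 0.75 × 68 × 0.7854 × 5 × 1 = 200.3 kips.
Bearing (0.625 in plate, F_u = 58 ksi): end bolts L_c = 1.75 − 1.125/2 = 1.1875, R_n = min(1.2×1.1875×0.625×58, 2.4×1×0.625×58) = 51.656 kips/bolt; interior L_c = 3.25 − 1.125 = 2.125, R_n = 87 kips/bolt. φR_n = 0.75 × (1×51.656 + 4×87) = 299.7 kips.
Tension rupture (net): A_n = (4.375 − 1×1.1875)×0.625 = 1.9922 in² (U = 1.0, A_e = A_n). φR_n = 0.75 × 58 × 1.9922 = 86.7 kips.
Governing: min(200.3, 299.7, 86.7) = 86.7 kips → net-section rupture.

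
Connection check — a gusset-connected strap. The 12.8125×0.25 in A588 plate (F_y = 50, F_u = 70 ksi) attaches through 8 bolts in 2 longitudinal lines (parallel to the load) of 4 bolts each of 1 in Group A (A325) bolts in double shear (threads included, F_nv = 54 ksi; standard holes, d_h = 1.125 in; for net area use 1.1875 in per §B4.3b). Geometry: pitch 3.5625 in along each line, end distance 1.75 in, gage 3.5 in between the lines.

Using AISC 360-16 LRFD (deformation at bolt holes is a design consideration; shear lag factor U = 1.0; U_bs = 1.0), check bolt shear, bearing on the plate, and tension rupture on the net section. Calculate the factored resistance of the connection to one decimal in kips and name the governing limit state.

Bolt shear: A_b = π(1)²/4 = 0.7854 in². φR_n = 0.75 × 54 × 0.7854 × 8 × 2 = 508.9 kips.
Bearing (0.25 in plate, F_u = 70 ksi): end bolts L_c = 1.75 − 1.125/2 = 1.1875, R_n = min(1.2×1.1875×0.25×70, 2.4×1×0.25×70) = 24.938 kips/bolt; interior L_c = 3.5625 − 1.125 = 2.4375, R_n = 42 kips/bolt. φR_n = 0.75 × (2×24.938 + 6×42) = 226.4 kips.
Tension rupture (net): A_n = (12.8125 − 2×1.1875)×0.25 = 2.6094 in² (U = 1.0, A_e = A_n). φR_n = 0.75 × 70 × 2.6094 = 137.0 kips.
Governing: min(508.9, 226.4, 137.0) = 137.0 kips → net-section rupture.

137.0 kips (net-section rupture governs)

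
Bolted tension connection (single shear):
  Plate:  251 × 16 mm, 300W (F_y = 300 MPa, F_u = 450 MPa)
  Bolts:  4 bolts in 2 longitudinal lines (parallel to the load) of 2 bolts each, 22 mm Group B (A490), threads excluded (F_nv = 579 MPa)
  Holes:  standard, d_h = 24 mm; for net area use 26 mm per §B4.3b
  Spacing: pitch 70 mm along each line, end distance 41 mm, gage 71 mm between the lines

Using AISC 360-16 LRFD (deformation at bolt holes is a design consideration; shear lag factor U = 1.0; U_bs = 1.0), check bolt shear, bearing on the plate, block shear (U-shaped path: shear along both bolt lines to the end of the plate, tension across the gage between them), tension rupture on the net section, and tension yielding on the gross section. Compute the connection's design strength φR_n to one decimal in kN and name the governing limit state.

660.3 kN (bolt shear governs)

Bolt shear: A_b = π(22)²/4 = 380.13 mm². φR_n = 0.75 × 579 × 380.13 × 4 × 1 = 660.3 kN.
Bearing (16 mm plate, F_u = 450 MPa): end bolts L_c = 41 − 24/2 = 29, R_n = min(1.2×29×16×450, 2.4×22×16×450) = 250.56 kN/bolt; interior L_c = 70 − 24 = 46, R_n = 380.16 kN/bolt. φR_n = 0.75 × (2×250.56 + 2×380.16) = 946.1 kN.
Block shear: shear path 2×[41+1×70] = 2×111 mm, A_gv = 3552, A_nv = 2×(111 − 1.5×26)×16 = 2304 mm²; tension across gage: (71 − 1×26)×16 = 720 mm². R_n = min(0.6×450×2304, 0.6×300×3552) + 1.0×450×720 = min(622.08, 639.36) + 324 = 946.08 kN. φR_n = 0.75 × 946.08 = 709.6 kN.
Tension rupture (net): A_n = (251 − 2×26)×16 = 3184 mm² (U = 1.0, A_e = A_n). φR_n = 0.75 × 450 × 3184 = 1074.6 kN.
Tension yield (gross): A_g = 251×16 = 4016 mm². φR_n = 0.90 × 300 × 4016 = 1084.3 kN.
Governing: min(660.3, 946.1, 709.6, 1074.6, 1084.3) = 660.3 kN → bolt shear.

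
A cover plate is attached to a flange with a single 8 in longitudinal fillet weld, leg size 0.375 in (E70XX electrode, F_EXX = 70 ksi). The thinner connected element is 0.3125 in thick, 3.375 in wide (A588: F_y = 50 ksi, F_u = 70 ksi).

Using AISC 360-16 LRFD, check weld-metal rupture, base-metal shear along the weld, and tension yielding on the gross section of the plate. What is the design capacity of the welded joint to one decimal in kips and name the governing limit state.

47.5 kips (gross-section yield governs)

Weld metal: throat = 0.707×0.375 = 0.26513 in, L = 8 in. φR_n = 0.75 × 0.6 × 70 × 0.26513 × 8 = 66.8 kips.
Base metal shear (0.3125 in plate): yield φR_n = 1.0×0.6×50×0.3125×8 = 75.0 kips; rupture φR_n = 0.75×0.6×70×0.3125×8 = 78.8 kips; take 75.0 kips (yield).
Tension yield (gross): A_g = 3.375×0.3125 = 1.0547 in². φR_n = 0.90 × 50 × 1.0547 = 47.5 kips.
Governing: min(66.8, 75.0, 47.5) = 47.5 kips → gross-section yield.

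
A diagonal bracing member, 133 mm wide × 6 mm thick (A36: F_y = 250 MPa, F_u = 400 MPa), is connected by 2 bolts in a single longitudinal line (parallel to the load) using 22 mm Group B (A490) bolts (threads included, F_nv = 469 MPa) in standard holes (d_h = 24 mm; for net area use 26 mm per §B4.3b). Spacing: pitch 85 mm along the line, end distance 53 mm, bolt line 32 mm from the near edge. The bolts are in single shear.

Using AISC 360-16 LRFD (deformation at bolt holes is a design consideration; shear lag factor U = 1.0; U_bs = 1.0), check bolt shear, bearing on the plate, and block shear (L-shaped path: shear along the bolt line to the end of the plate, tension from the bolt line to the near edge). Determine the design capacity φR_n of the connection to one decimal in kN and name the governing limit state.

127.4 kN (block shear governs)

Bolt shear: A_b = π(22)²/4 = 380.13 mm². φR_n = 0.75 × 469 × 380.13 × 2 × 1 = 267.4 kN.
Bearing (6 mm plate, F_u = 400 MPa): end bolts L_c = 53 − 24/2 = 41, R_n = min(1.2×41×6×400, 2.4×22×6×400) = 118.08 kN/bolt; interior L_c = 85 − 24 = 61, R_n = 126.72 kN/bolt. φR_n = 0.75 × (1×118.08 + 1×126.72) = 183.6 kN.
Block shear: shear path 1×[53+1×85] = 1×138 mm, A_gv = 828, A_nv = 1×(138 − 1.5×26)×6 = 594 mm²; tension to near edge: (32 − 0.5×26)×6 = 114 mm². R_n = min(0.6×400×594, 0.6×250×828) + 1.0×400×114 = min(142.56, 124.2) + 45.6 = 169.8 kN. φR_n = 0.75 × 169.8 = 127.4 kN.
Governing: min(267.4, 183.6, 127.4) = 127.4 kN → block shear.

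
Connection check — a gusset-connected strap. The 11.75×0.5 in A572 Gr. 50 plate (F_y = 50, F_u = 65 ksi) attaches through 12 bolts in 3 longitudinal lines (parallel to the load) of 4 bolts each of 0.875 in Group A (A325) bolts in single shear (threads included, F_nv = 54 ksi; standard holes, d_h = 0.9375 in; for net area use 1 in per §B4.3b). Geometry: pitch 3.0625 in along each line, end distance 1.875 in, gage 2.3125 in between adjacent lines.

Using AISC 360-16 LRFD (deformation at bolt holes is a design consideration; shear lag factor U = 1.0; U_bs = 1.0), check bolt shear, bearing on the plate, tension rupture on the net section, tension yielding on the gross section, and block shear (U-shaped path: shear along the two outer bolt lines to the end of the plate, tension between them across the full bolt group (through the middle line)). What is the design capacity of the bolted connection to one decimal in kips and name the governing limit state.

Bolt shear: A_b = π(0.875)²/4 = 0.60132 in². φR_n = 0.75 × 54 × 0.60132 × 12 × 1 = 292.2 kips.
Bearing (0.5 in plate, F_u = 65 ksi): end bolts L_c = 1.875 − 0.9375/2 = 1.40625, R_n = min(1.2×1.40625×0.5×65, 2.4×0.875×0.5×65) = 54.844 kips/bolt; interior L_c = 3.0625 − 0.9375 = 2.125, R_n = 68.25 kips/bolt. φR_n = 0.75 × (3×54.844 + 9×68.25) = 584.1 kips.
Tension rupture (net): A_n = (11.75 − 3×1)×0.5 = 4.375 in² (U = 1.0, A_e = A_n). φR_n = 0.75 × 65 × 4.375 = 213.3 kips.
Tension yield (gross): A_g = 11.75×0.5 = 5.875 in². φR_n = 0.90 × 50 × 5.875 = 264.4 kips.
Block shear: shear path 2×[1.875+3×3.0625] = 2×11.0625 in, A_gv = 11.063, A_nv = 2×(11.0625 − 3.5×1)×0.5 = 7.5625 in²; tension across gage: (4.625 − 2×1)×0.5 = 1.3125 in². R_n = min(0.6×65×7.5625, 0.6×50×11.063) + 1.0×65×1.3125 = min(294.94, 331.89) + 85.313 = 380.25 kips. φR_n = 0.75 × 380.25 = 285.2 kips.
Governing: min(292.2, 584.1, 213.3, 264.4, 285.2) = 213.3 kips → net-section rupture.

213.3 kips (net-section rupture governs)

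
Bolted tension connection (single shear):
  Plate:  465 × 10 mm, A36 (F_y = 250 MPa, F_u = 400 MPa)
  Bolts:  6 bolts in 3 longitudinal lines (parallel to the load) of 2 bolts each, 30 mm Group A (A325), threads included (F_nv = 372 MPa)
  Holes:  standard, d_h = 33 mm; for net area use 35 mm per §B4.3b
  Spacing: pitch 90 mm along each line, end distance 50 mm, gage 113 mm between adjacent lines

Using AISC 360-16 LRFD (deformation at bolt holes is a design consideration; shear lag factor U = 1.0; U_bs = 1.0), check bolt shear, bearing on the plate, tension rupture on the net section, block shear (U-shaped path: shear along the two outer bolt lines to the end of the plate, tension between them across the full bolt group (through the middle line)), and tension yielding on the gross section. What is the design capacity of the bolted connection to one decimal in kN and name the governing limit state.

Bolt shear: A_b = π(30)²/4 = 706.86 mm². φR_n = 0.75 × 372 × 706.86 × 6 × 1 = 1183.3 kN.
Bearing (10 mm plate, F_u = 400 MPa): end bolts L_c = 50 − 33/2 = 33.5, R_n = min(1.2×33.5×10×400, 2.4×30×10×400) = 160.8 kN/bolt; interior L_c = 90 − 33 = 57, R_n = 273.6 kN/bolt. φR_n = 0.75 × (3×160.8 + 3×273.6) = 977.4 kN.
Tension rupture (net): A_n = (465 − 3×35)×10 = 3600 mm² (U = 1.0, A_e = A_n). φR_n = 0.75 × 400 × 3600 = 1080.0 kN.
Block shear: shear path 2×[50+1×90] = 2×140 mm, A_gv = 2800, A_nv = 2×(140 − 1.5×35)×10 = 1750 mm²; tension across gage: (226 − 2×35)×10 = 1560 mm². R_n = min(0.6×400×1750, 0.6×250×2800) + 1.0×400×1560 = min(420, 420) + 624 = 1044 kN. φR_n = 0.75 × 1044 = 783.0 kN.
Tension yield (gross): A_g = 465×10 = 4650 mm². φR_n = 0.90 × 250 × 4650 = 1046.3 kN.
Governing: min(1183.3, 977.4, 1080.0, 783.0, 1046.3) = 783.0 kN → block shear.

783.0 kN (block shear governs)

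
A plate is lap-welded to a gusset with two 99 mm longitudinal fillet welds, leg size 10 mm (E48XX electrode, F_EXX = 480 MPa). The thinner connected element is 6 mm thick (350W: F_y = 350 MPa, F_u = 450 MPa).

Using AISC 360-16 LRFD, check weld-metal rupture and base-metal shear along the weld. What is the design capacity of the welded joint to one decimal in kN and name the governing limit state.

240.6 kN (base-metal shear governs)

Weld metal: throat = 0.707×10 = 7.07 mm, L = 2×99 = 198 mm. φR_n = 0.75 × 0.6 × 480 × 7.07 × 198 = 302.4 kN.
Base metal shear (6 mm plate): yield φR_n = 1.0×0.6×350×6×198 = 249.5 kN; rupture φR_n = 0.75×0.6×450×6×198 = 240.6 kN; take 240.6 kN (rupture).
Governing: min(302.4, 240.6) = 240.6 kN → base-metal shear.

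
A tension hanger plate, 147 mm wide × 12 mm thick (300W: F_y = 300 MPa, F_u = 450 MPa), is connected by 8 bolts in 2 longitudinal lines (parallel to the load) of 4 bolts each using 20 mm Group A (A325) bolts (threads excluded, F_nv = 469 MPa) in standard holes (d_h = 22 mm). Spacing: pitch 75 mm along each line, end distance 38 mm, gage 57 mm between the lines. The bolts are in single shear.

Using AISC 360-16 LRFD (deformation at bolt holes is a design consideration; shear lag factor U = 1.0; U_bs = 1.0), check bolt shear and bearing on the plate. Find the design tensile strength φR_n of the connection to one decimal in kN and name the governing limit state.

884.0 kN (bolt shear governs)

Bolt shear: A_b = π(20)²/4 = 314.16 mm². φR_n = 0.75 × 469 × 314.16 × 8 × 1 = 884.0 kN.
Bearing (12 mm plate, F_u = 450 MPa): end bolts L_c = 38 − 22/2 = 27, R_n = min(1.2×27×12×450, 2.4×20×12×450) = 174.96 kN/bolt; interior L_c = 75 − 22 = 53, R_n = 259.2 kN/bolt. φR_n = 0.75 × (2×174.96 + 6×259.2) = 1428.8 kN.
Governing: min(884.0, 1428.8) = 884.0 kN → bolt shear.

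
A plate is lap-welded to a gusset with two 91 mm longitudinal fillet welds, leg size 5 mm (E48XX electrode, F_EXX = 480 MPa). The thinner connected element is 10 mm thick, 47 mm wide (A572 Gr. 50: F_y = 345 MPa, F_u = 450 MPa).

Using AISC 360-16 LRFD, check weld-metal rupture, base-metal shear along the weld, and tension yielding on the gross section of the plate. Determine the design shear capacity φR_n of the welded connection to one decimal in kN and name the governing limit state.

139.0 kN (weld metal governs)

Weld metal: throat = 0.707×5 = 3.535 mm, L = 2×91 = 182 mm. φR_n = 0.75 × 0.6 × 480 × 3.535 × 182 = 139.0 kN.
Base metal shear (10 mm plate): yield φR_n = 1.0×0.6×345×10×182 = 376.7 kN; rupture φR_n = 0.75×0.6×450×10×182 = 368.6 kN; take 368.6 kN (rupture).
Tension yield (gross): A_g = 47×10 = 470 mm². φR_n = 0.90 × 345 × 470 = 145.9 kN.
Governing: min(139.0, 368.6, 145.9) = 139.0 kN → weld metal.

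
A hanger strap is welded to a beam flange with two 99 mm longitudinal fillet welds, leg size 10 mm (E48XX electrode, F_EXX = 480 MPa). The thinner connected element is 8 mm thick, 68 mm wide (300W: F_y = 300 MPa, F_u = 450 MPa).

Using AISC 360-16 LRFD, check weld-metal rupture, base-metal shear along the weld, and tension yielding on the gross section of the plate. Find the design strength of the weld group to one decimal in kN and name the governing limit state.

146.9 kN (gross-section yield governs)

Weld metal: throat = 0.707×10 = 7.07 mm, L = 2×99 = 198 mm. φR_n = 0.75 × 0.6 × 480 × 7.07 × 198 = 302.4 kN.
Base metal shear (8 mm plate): yield φR_n = 1.0×0.6×300×8×198 = 285.1 kN; rupture φR_n = 0.75×0.6×450×8×198 = 320.8 kN; take 285.1 kN (yield).
Tension yield (gross): A_g = 68×8 = 544 mm². φR_n = 0.90 × 300 × 544 = 146.9 kN.
Governing: min(302.4, 285.1, 146.9) = 146.9 kN → gross-section yield.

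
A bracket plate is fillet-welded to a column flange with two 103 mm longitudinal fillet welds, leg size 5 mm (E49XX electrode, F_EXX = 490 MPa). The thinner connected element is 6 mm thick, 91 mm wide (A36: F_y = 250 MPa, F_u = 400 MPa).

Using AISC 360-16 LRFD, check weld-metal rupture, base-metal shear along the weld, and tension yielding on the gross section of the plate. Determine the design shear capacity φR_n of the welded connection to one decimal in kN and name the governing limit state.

Weld metal: throat = 0.707×5 = 3.535 mm, L = 2×103 = 206 mm. φR_n = 0.75 × 0.6 × 490 × 3.535 × 206 = 160.6 kN.
Base metal shear (6 mm plate): yield φR_n = 1.0×0.6×250×6×206 = 185.4 kN; rupture φR_n = 0.75×0.6×400×6×206 = 222.5 kN; take 185.4 kN (yield).
Tension yield (gross): A_g = 91×6 = 546 mm². φR_n = 0.90 × 250 × 546 = 122.9 kN.
Governing: min(160.6, 185.4, 122.9) = 122.9 kN → gross-section yield.

122.9 kN (gross-section yield governs)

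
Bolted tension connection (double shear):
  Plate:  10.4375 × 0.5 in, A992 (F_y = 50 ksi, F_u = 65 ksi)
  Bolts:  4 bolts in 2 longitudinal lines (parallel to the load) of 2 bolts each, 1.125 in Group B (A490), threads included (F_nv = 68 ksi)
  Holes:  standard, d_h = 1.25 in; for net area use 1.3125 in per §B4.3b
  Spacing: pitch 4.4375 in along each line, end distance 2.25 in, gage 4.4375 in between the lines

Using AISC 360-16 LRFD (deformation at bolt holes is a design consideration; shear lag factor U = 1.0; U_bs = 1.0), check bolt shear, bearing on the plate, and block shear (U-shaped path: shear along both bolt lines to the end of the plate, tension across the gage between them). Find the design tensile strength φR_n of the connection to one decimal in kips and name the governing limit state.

214.2 kips (block shear governs)

Bolt shear: A_b = π(1.125)²/4 = 0.99402 in². φR_n = 0.75 × 68 × 0.99402 × 4 × 2 = 405.6 kips.
Bearing (0.5 in plate, F_u = 65 ksi): end bolts L_c = 2.25 − 1.25/2 = 1.625, R_n = min(1.2×1.625×0.5×65, 2.4×1.125×0.5×65) = 63.375 kips/bolt; interior L_c = 4.4375 − 1.25 = 3.1875, R_n = 87.75 kips/bolt. φR_n = 0.75 × (2×63.375 + 2×87.75) = 226.7 kips.
Block shear: shear path 2×[2.25+1×4.4375] = 2×6.6875 in, A_gv = 6.6875, A_nv = 2×(6.6875 − 1.5×1.3125)×0.5 = 4.7188 in²; tension across gage: (4.4375 − 1×1.3125)×0.5 = 1.5625 in². R_n = min(0.6×65×4.7188, 0.6×50×6.6875) + 1.0×65×1.5625 = min(184.03, 200.63) + 101.56 = 285.59 kips. φR_n = 0.75 × 285.59 = 214.2 kips.
Governing: min(405.6, 226.7, 214.2) = 214.2 kips → block shear.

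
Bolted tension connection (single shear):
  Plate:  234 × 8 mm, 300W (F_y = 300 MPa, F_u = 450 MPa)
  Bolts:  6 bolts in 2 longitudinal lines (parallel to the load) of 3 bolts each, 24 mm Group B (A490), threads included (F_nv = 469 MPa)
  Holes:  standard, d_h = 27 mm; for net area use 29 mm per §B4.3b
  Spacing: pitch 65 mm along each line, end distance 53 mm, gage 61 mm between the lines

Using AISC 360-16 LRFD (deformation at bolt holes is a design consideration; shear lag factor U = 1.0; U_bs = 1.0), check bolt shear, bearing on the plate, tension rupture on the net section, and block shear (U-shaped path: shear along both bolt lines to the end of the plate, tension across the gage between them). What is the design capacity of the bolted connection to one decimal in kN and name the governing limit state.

444.4 kN (block shear governs)

Bolt shear: A_b = π(24)²/4 = 452.39 mm². φR_n = 0.75 × 469 × 452.39 × 6 × 1 = 954.8 kN.
Bearing (8 mm plate, F_u = 450 MPa): end bolts L_c = 53 − 27/2 = 39.5, R_n = min(1.2×39.5×8×450, 2.4×24×8×450) = 170.64 kN/bolt; interior L_c = 65 − 27 = 38, R_n = 164.16 kN/bolt. φR_n = 0.75 × (2×170.64 + 4×164.16) = 748.4 kN.
Tension rupture (net): A_n = (234 − 2×29)×8 = 1408 mm² (U = 1.0, A_e = A_n). φR_n = 0.75 × 450 × 1408 = 475.2 kN.
Block shear: shear path 2×[53+2×65] = 2×183 mm, A_gv = 2928, A_nv = 2×(183 − 2.5×29)×8 = 1768 mm²; tension across gage: (61 − 1×29)×8 = 256 mm². R_n = min(0.6×450×1768, 0.6×300×2928) + 1.0×450×256 = min(477.36, 527.04) + 115.2 = 592.56 kN. φR_n = 0.75 × 592.56 = 444.4 kN.
Governing: min(954.8, 748.4, 475.2, 444.4) = 444.4 kN → block shear.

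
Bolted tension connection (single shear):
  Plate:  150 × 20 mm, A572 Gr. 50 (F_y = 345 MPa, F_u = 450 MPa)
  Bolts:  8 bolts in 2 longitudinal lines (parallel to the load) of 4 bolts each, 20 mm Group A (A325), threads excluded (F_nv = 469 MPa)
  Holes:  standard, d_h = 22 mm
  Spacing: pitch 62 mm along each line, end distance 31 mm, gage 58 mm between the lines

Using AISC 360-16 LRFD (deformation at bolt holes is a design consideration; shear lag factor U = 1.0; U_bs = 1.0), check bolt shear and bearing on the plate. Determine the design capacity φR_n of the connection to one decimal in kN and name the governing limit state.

884.0 kN (bolt shear governs)

Bolt shear: A_b = π(20)²/4 = 314.16 mm². φR_n = 0.75 × 469 × 314.16 × 8 × 1 = 884.0 kN.
Bearing (20 mm plate, F_u = 450 MPa): end bolts L_c = 31 − 22/2 = 20, R_n = min(1.2×20×20×450, 2.4×20×20×450) = 216 kN/bolt; interior L_c = 62 − 22 = 40, R_n = 432 kN/bolt. φR_n = 0.75 × (2×216 + 6×432) = 2268.0 kN.
Governing: min(884.0, 2268.0) = 884.0 kN → bolt shear.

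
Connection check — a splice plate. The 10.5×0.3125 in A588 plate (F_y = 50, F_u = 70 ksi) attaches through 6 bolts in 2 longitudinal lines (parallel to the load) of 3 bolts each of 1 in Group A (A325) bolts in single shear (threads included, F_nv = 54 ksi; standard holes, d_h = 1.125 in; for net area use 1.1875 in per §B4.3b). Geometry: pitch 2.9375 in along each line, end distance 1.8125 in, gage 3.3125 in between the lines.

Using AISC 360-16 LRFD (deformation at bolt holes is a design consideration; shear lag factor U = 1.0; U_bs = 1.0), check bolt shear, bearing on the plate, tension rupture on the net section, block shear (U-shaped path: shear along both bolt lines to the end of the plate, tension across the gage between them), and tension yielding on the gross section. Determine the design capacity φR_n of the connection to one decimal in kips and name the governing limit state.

Bolt shear: A_b = π(1)²/4 = 0.7854 in². φR_n = 0.75 × 54 × 0.7854 × 6 × 1 = 190.9 kips.
Bearing (0.3125 in plate, F_u = 70 ksi): end bolts L_c = 1.8125 − 1.125/2 = 1.25, R_n = min(1.2×1.25×0.3125×70, 2.4×1×0.3125×70) = 32.813 kips/bolt; interior L_c = 2.9375 − 1.125 = 1.8125, R_n = 47.578 kips/bolt. φR_n = 0.75 × (2×32.813 + 4×47.578) = 192.0 kips.
Tension rupture (net): A_n = (10.5 − 2×1.1875)×0.3125 = 2.5391 in² (U = 1.0, A_e = A_n). φR_n = 0.75 × 70 × 2.5391 = 133.3 kips.
Block shear: shear path 2×[1.8125+2×2.9375] = 2×7.6875 in, A_gv = 4.8047, A_nv = 2×(7.6875 − 2.5×1.1875)×0.3125 = 2.9492 in²; tension across gage: (3.3125 − 1×1.1875)×0.3125 = 0.66406 in². R_n = min(0.6×70×2.9492, 0.6×50×4.8047) + 1.0×70×0.66406 = min(123.87, 144.14) + 46.484 = 170.35 kips. φR_n = 0.75 × 170.35 = 127.8 kips.
Tension yield (gross): A_g = 10.5×0.3125 = 3.2813 in². φR_n = 0.90 × 50 × 3.2813 = 147.7 kips.
Governing: min(190.9, 192.0, 133.3, 127.8, 147.7) = 127.8 kips → block shear.

127.8 kips (block shear governs)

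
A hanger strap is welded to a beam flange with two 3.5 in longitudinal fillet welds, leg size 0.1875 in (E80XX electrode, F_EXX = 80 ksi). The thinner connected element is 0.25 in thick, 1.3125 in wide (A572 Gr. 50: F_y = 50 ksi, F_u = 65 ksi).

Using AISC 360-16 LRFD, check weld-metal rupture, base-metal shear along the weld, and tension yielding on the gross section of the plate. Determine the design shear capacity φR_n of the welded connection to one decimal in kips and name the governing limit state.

Weld metal: throat = 0.707×0.1875 = 0.13256 in, L = 2×3.5 = 7 in. φR_n = 0.75 × 0.6 × 80 × 0.13256 × 7 = 33.4 kips.
Base metal shear (0.25 in plate): yield φR_n = 1.0×0.6×50×0.25×7 = 52.5 kips; rupture φR_n = 0.75×0.6×65×0.25×7 = 51.2 kips; take 51.2 kips (rupture).
Tension yield (gross): A_g = 1.3125×0.25 = 0.32813 in². φR_n = 0.90 × 50 × 0.32813 = 14.8 kips.
Governing: min(33.4, 51.2, 14.8) = 14.8 kips → gross-section yield.

14.8 kips (gross-section yield governs)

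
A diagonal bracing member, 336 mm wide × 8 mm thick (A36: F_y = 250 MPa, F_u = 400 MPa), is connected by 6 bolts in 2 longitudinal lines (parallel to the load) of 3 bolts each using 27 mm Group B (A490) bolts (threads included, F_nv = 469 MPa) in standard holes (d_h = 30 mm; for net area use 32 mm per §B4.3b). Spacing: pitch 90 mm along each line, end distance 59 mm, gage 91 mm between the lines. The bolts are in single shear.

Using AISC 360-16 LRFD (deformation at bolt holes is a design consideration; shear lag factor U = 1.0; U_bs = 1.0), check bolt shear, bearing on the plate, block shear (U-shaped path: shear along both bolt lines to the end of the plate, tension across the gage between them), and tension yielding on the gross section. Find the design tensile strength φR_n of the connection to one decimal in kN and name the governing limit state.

571.8 kN (block shear governs)

Bolt shear: A_b = π(27)²/4 = 572.56 mm². φR_n = 0.75 × 469 × 572.56 × 6 × 1 = 1208.4 kN.
Bearing (8 mm plate, F_u = 400 MPa): end bolts L_c = 59 − 30/2 = 44, R_n = min(1.2×44×8×400, 2.4×27×8×400) = 168.96 kN/bolt; interior L_c = 90 − 30 = 60, R_n = 207.36 kN/bolt. φR_n = 0.75 × (2×168.96 + 4×207.36) = 875.5 kN.
Block shear: shear path 2×[59+2×90] = 2×239 mm, A_gv = 3824, A_nv = 2×(239 − 2.5×32)×8 = 2544 mm²; tension across gage: (91 − 1×32)×8 = 472 mm². R_n = min(0.6×400×2544, 0.6×250×3824) + 1.0×400×472 = min(610.56, 573.6) + 188.8 = 762.4 kN. φR_n = 0.75 × 762.4 = 571.8 kN.
Tension yield (gross): A_g = 336×8 = 2688 mm². φR_n = 0.90 × 250 × 2688 = 604.8 kN.
Governing: min(1208.4, 875.5, 571.8, 604.8) = 571.8 kN → block shear.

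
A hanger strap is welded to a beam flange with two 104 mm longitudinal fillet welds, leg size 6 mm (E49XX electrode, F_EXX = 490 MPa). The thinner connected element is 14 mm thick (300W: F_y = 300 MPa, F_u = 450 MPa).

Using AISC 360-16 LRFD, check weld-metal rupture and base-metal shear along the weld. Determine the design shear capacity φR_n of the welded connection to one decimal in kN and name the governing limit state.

Weld metal: throat = 0.707×6 = 4.242 mm, L = 2×104 = 208 mm. φR_n = 0.75 × 0.6 × 490 × 4.242 × 208 = 194.6 kN.
Base metal shear (14 mm plate): yield φR_n = 1.0×0.6×300×14×208 = 524.2 kN; rupture φR_n = 0.75×0.6×450×14×208 = 589.7 kN; take 524.2 kN (yield).
Governing: min(194.6, 524.2) = 194.6 kN → weld metal.

194.6 kN (weld metal governs)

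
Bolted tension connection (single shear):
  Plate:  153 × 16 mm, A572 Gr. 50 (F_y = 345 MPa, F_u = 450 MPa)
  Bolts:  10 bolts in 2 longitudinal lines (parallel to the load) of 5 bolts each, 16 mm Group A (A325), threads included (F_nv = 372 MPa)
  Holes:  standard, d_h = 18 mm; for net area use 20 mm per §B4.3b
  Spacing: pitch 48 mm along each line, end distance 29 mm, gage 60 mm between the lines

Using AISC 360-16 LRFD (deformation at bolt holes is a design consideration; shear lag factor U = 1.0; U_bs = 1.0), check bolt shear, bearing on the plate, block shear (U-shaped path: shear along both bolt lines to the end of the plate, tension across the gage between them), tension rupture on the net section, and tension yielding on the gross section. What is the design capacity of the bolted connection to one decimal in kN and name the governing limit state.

561.0 kN (bolt shear governs)

Bolt shear: A_b = π(16)²/4 = 201.06 mm². φR_n = 0.75 × 372 × 201.06 × 10 × 1 = 561.0 kN.
Bearing (16 mm plate, F_u = 450 MPa): end bolts L_c = 29 − 18/2 = 20, R_n = min(1.2×20×16×450, 2.4×16×16×450) = 172.8 kN/bolt; interior L_c = 48 − 18 = 30, R_n = 259.2 kN/bolt. φR_n = 0.75 × (2×172.8 + 8×259.2) = 1814.4 kN.
Block shear: shear path 2×[29+4×48] = 2×221 mm, A_gv = 7072, A_nv = 2×(221 − 4.5×20)×16 = 4192 mm²; tension across gage: (60 − 1×20)×16 = 640 mm². R_n = min(0.6×450×4192, 0.6×345×7072) + 1.0×450×640 = min(1131.8, 1463.9) + 288 = 1419.8 kN. φR_n = 0.75 × 1419.8 = 1064.9 kN.
Tension rupture (net): A_n = (153 − 2×20)×16 = 1808 mm² (U = 1.0, A_e = A_n). φR_n = 0.75 × 450 × 1808 = 610.2 kN.
Tension yield (gross): A_g = 153×16 = 2448 mm². φR_n = 0.90 × 345 × 2448 = 760.1 kN.
Governing: min(561.0, 1814.4, 1064.9, 610.2, 760.1) = 561.0 kN → bolt shear.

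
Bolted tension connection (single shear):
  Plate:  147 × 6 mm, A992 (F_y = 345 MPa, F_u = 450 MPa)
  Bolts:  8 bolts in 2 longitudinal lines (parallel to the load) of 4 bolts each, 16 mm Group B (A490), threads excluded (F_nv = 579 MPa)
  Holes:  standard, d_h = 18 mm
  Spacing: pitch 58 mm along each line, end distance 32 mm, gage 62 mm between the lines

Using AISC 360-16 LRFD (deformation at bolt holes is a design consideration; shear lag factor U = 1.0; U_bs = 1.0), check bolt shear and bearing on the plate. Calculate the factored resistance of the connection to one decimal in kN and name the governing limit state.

Bolt shear: A_b = π(16)²/4 = 201.06 mm². φR_n = 0.75 × 579 × 201.06 × 8 × 1 = 698.5 kN.
Bearing (6 mm plate, F_u = 450 MPa): end bolts L_c = 32 − 18/2 = 23, R_n = min(1.2×23×6×450, 2.4×16×6×450) = 74.52 kN/bolt; interior L_c = 58 − 18 = 40, R_n = 103.68 kN/bolt. φR_n = 0.75 × (2×74.52 + 6×103.68) = 578.3 kN.
Governing: min(698.5, 578.3) = 578.3 kN → bearing.

578.3 kN (bearing governs)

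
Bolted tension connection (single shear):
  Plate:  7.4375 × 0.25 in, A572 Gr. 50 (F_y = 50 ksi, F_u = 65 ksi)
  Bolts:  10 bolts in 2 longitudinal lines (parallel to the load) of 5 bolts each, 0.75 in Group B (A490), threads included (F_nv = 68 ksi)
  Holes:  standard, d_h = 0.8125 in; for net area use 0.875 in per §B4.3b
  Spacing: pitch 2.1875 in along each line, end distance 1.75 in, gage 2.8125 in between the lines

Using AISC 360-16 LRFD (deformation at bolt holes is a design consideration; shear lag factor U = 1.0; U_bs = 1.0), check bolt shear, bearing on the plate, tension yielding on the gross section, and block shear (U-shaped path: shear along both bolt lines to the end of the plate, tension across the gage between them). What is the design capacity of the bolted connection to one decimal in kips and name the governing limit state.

83.7 kips (gross-section yield governs)

Bolt shear: A_b = π(0.75)²/4 = 0.44179 in². φR_n = 0.75 × 68 × 0.44179 × 10 × 1 = 225.3 kips.
Bearing (0.25 in plate, F_u = 65 ksi): end bolts L_c = 1.75 − 0.8125/2 = 1.34375, R_n = min(1.2×1.34375×0.25×65, 2.4×0.75×0.25×65) = 26.203 kips/bolt; interior L_c = 2.1875 − 0.8125 = 1.375, R_n = 26.813 kips/bolt. φR_n = 0.75 × (2×26.203 + 8×26.813) = 200.2 kips.
Tension yield (gross): A_g = 7.4375×0.25 = 1.8594 in². φR_n = 0.90 × 50 × 1.8594 = 83.7 kips.
Block shear: shear path 2×[1.75+4×2.1875] = 2×10.5 in, A_gv = 5.25, A_nv = 2×(10.5 − 4.5×0.875)×0.25 = 3.2813 in²; tension across gage: (2.8125 − 1×0.875)×0.25 = 0.48438 in². R_n = min(0.6×65×3.2813, 0.6×50×5.25) + 1.0×65×0.48438 = min(127.97, 157.5) + 31.485 = 159.46 kips. φR_n = 0.75 × 159.46 = 119.6 kips.
Governing: min(225.3, 200.2, 83.7, 119.6) = 83.7 kips → gross-section yield.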